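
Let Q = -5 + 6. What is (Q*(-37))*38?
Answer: -1406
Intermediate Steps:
Q = 1
(Q*(-37))*38 = (1*(-37))*38 = -37*38 = -1406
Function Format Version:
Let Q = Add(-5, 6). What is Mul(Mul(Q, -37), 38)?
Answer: -1406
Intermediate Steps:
Q = 1
Mul(Mul(Q, -37), 38) = Mul(Mul(1, -37), 38) = Mul(-37, 38) = -1406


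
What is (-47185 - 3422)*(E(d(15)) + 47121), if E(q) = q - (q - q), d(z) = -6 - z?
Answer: -2383589700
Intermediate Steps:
E(q) = q (E(q) = q - 1*0 = q + 0 = q)
(-47185 - 3422)*(E(d(15)) + 47121) = (-47185 - 3422)*((-6 - 1*15) + 47121) = -50607*((-6 - 15) + 47121) = -50607*(-21 + 47121) = -50607*47100 = -2383589700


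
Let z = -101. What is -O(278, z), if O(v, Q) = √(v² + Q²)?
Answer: -√87485 ≈ -295.78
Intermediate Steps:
O(v, Q) = √(Q² + v²)
-O(278, z) = -√((-101)² + 278²) = -√(10201 + 77284) = -√87485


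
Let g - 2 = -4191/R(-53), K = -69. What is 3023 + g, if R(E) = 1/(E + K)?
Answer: 514327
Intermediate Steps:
R(E) = 1/(-69 + E) (R(E) = 1/(E - 69) = 1/(-69 + E))
g = 511304 (g = 2 - 4191/(1/(-69 - 53)) = 2 - 4191/(1/(-122)) = 2 - 4191/(-1/122) = 2 - 4191*(-122) = 2 + 511302 = 511304)
3023 + g = 3023 + 511304 = 514327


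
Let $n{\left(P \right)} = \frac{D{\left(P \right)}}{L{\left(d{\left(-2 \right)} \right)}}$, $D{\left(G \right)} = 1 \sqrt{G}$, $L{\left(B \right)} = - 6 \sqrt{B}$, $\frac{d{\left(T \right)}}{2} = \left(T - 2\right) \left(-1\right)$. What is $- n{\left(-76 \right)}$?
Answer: $\frac{i \sqrt{38}}{12} \approx 0.5137 i$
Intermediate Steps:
$d{\left(T \right)} = 4 - 2 T$ ($d{\left(T \right)} = 2 \left(T - 2\right) \left(-1\right) = 2 \left(-2 + T\right) \left(-1\right) = 2 \left(2 - T\right) = 4 - 2 T$)
$D{\left(G \right)} = \sqrt{G}$
$n{\left(P \right)} = - \frac{\sqrt{2} \sqrt{P}}{24}$ ($n{\left(P \right)} = \frac{\sqrt{P}}{\left(-6\right) \sqrt{4 - -4}} = \frac{\sqrt{P}}{\left(-6\right) \sqrt{4 + 4}} = \frac{\sqrt{P}}{\left(-6\right) \sqrt{8}} = \frac{\sqrt{P}}{\left(-6\right) 2 \sqrt{2}} = \frac{\sqrt{P}}{\left(-12\right) \sqrt{2}} = \sqrt{P} \left(- \frac{\sqrt{2}}{24}\right) = - \frac{\sqrt{2} \sqrt{P}}{24}$)
$- n{\left(-76 \right)} = - \frac{\left(-1\right) \sqrt{2} \sqrt{-76}}{24} = - \frac{\left(-1\right) \sqrt{2} \cdot 2 i \sqrt{19}}{24} = - \frac{\left(-1\right) i \sqrt{38}}{12} = \frac{i \sqrt{38}}{12}$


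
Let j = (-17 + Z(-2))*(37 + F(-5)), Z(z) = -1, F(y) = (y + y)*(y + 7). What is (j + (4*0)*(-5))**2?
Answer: 93636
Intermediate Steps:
F(y) = 2*y*(7 + y) (F(y) = (2*y)*(7 + y) = 2*y*(7 + y))
j = -306 (j = (-17 - 1)*(37 + 2*(-5)*(7 - 5)) = -18*(37 + 2*(-5)*2) = -18*(37 - 20) = -18*17 = -306)
(j + (4*0)*(-5))**2 = (-306 + (4*0)*(-5))**2 = (-306 + 0*(-5))**2 = (-306 + 0)**2 = (-306)**2 = 93636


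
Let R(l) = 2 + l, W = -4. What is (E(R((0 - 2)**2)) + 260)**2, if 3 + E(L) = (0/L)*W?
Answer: 66049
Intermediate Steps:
E(L) = -3 (E(L) = -3 + (0/L)*(-4) = -3 + 0*(-4) = -3 + 0 = -3)
(E(R((0 - 2)**2)) + 260)**2 = (-3 + 260)**2 = 257**2 = 66049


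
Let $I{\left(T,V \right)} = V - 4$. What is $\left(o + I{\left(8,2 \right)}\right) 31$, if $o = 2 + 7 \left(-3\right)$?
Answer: $-651$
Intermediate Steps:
$o = -19$ ($o = 2 - 21 = -19$)
$I{\left(T,V \right)} = -4 + V$
$\left(o + I{\left(8,2 \right)}\right) 31 = \left(-19 + \left(-4 + 2\right)\right) 31 = \left(-19 - 2\right) 31 = \left(-21\right) 31 = -651$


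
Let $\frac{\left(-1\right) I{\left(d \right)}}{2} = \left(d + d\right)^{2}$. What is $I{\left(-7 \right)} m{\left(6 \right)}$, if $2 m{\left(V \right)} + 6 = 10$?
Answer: $-784$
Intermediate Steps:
$I{\left(d \right)} = - 8 d^{2}$ ($I{\left(d \right)} = - 2 \left(d + d\right)^{2} = - 2 \left(2 d\right)^{2} = - 2 \cdot 4 d^{2} = - 8 d^{2}$)
$m{\left(V \right)} = 2$ ($m{\left(V \right)} = -3 + \frac{1}{2} \cdot 10 = -3 + 5 = 2$)
$I{\left(-7 \right)} m{\left(6 \right)} = - 8 \left(-7\right)^{2} \cdot 2 = \left(-8\right) 49 \cdot 2 = \left(-392\right) 2 = -784$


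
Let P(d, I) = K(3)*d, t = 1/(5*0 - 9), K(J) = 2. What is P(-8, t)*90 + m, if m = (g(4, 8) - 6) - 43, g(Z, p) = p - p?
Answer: -1489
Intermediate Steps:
g(Z, p) = 0
t = -⅑ (t = 1/(0 - 9) = 1/(-9) = -⅑ ≈ -0.11111)
P(d, I) = 2*d
m = -49 (m = (0 - 6) - 43 = -6 - 43 = -49)
P(-8, t)*90 + m = (2*(-8))*90 - 49 = -16*90 - 49 = -1440 - 49 = -1489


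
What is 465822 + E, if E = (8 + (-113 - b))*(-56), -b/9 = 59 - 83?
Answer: 483798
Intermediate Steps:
b = 216 (b = -9*(59 - 83) = -9*(-24) = 216)
E = 17976 (E = (8 + (-113 - 1*216))*(-56) = (8 + (-113 - 216))*(-56) = (8 - 329)*(-56) = -321*(-56) = 17976)
465822 + E = 465822 + 17976 = 483798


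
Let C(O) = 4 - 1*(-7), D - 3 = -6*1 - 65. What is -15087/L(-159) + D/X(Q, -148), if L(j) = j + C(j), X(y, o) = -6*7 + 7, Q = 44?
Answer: 538109/5180 ≈ 103.88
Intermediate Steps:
D = -68 (D = 3 + (-6*1 - 65) = 3 + (-6 - 65) = 3 - 71 = -68)
C(O) = 11 (C(O) = 4 + 7 = 11)
X(y, o) = -35 (X(y, o) = -42 + 7 = -35)
L(j) = 11 + j (L(j) = j + 11 = 11 + j)
-15087/L(-159) + D/X(Q, -148) = -15087/(11 - 159) - 68/(-35) = -15087/(-148) - 68*(-1/35) = -15087*(-1/148) + 68/35 = 15087/148 + 68/35 = 538109/5180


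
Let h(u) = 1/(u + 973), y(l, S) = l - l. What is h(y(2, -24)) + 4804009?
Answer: 4674300758/973 ≈ 4.8040e+6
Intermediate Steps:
y(l, S) = 0
h(u) = 1/(973 + u)
h(y(2, -24)) + 4804009 = 1/(973 + 0) + 4804009 = 1/973 + 4804009 = 4674300758/973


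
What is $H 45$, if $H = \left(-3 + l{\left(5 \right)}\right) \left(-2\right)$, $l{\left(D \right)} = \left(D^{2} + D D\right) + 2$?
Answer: $-4410$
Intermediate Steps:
$l{\left(D \right)} = 2 + 2 D^{2}$ ($l{\left(D \right)} = \left(D^{2} + D^{2}\right) + 2 = 2 D^{2} + 2 = 2 + 2 D^{2}$)
$H = -98$ ($H = \left(-3 + \left(2 + 2 \cdot 5^{2}\right)\right) \left(-2\right) = \left(-3 + \left(2 + 2 \cdot 25\right)\right) \left(-2\right) = \left(-3 + \left(2 + 50\right)\right) \left(-2\right) = \left(-3 + 52\right) \left(-2\right) = 49 \left(-2\right) = -98$)
$H 45 = \left(-98\right) 45 = -4410$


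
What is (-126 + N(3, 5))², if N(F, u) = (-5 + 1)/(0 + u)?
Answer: 401956/25 ≈ 16078.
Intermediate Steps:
N(F, u) = -4/u
(-126 + N(3, 5))² = (-126 - 4/5)² = (-126 - 4*⅕)² = (-126 - ⅘)² = (-634/5)² = 401956/25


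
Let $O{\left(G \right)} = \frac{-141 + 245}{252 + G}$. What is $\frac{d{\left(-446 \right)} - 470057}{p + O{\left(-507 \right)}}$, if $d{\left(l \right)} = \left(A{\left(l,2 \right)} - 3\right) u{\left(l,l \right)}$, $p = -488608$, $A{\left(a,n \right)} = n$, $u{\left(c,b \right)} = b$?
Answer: $\frac{119750805}{124595144} \approx 0.96112$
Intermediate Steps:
$O{\left(G \right)} = \frac{104}{252 + G}$
$d{\left(l \right)} = - l$ ($d{\left(l \right)} = \left(2 - 3\right) l = - l$)
$\frac{d{\left(-446 \right)} - 470057}{p + O{\left(-507 \right)}} = \frac{\left(-1\right) \left(-446\right) - 470057}{-488608 + \frac{104}{252 - 507}} = \frac{446 - 470057}{-488608 + \frac{104}{-255}} = - \frac{469611}{-488608 + 104 \left(- \frac{1}{255}\right)} = - \frac{469611}{-488608 - \frac{104}{255}} = - \frac{469611}{- \frac{124595144}{255}} = \left(-469611\right) \left(- \frac{255}{124595144}\right) = \frac{119750805}{124595144}$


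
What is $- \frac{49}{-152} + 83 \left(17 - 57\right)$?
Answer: $- \frac{504591}{152} \approx -3319.7$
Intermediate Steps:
$- \frac{49}{-152} + 83 \left(17 - 57\right) = \left(-49\right) \left(- \frac{1}{152}\right) + 83 \left(-40\right) = \frac{49}{152} - 3320 = - \frac{504591}{152}$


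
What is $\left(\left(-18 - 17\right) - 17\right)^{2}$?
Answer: $2704$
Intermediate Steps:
$\left(\left(-18 - 17\right) - 17\right)^{2} = \left(-35 - 17\right)^{2} = \left(-52\right)^{2} = 2704$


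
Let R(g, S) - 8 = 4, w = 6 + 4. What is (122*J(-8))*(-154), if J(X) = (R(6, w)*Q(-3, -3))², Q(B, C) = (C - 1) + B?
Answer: -132568128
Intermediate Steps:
w = 10
R(g, S) = 12 (R(g, S) = 8 + 4 = 12)
Q(B, C) = -1 + B + C (Q(B, C) = (-1 + C) + B = -1 + B + C)
J(X) = 7056 (J(X) = (12*(-1 - 3 - 3))² = (12*(-7))² = (-84)² = 7056)
(122*J(-8))*(-154) = (122*7056)*(-154) = 860832*(-154) = -132568128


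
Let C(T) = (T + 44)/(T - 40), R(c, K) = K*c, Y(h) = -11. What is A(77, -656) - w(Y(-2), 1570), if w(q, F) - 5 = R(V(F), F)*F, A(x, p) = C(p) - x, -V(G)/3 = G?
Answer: 673361377295/58 ≈ 1.1610e+10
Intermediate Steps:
V(G) = -3*G
C(T) = (44 + T)/(-40 + T)
A(x, p) = -x + (44 + p)/(-40 + p) (A(x, p) = (44 + p)/(-40 + p) - x = -x + (44 + p)/(-40 + p))
w(q, F) = 5 - 3*F³ (w(q, F) = 5 + (F*(-3*F))*F = 5 + (-3*F²)*F = 5 - 3*F³)
A(77, -656) - w(Y(-2), 1570) = (44 - 656 - 1*77*(-40 - 656))/(-40 - 656) - (5 - 3*1570³) = (44 - 656 - 1*77*(-696))/(-696) - (5 - 3*3869893000) = -(44 - 656 + 53592)/696 - (5 - 11609679000) = -1/696*52980 - 1*(-11609678995) = -4415/58 + 11609678995 = 673361377295/58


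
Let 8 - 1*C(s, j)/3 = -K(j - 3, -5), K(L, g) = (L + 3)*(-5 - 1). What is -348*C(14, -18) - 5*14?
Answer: -121174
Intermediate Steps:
K(L, g) = -18 - 6*L (K(L, g) = (3 + L)*(-6) = -18 - 6*L)
C(s, j) = 24 - 18*j (C(s, j) = 24 - (-3)*(-18 - 6*(j - 3)) = 24 - (-3)*(-18 - 6*(-3 + j)) = 24 - (-3)*(-18 + (18 - 6*j)) = 24 - (-3)*(-6*j) = 24 - 18*j)
-348*C(14, -18) - 5*14 = -348*(24 - 18*(-18)) - 5*14 = -348*(24 + 324) - 70 = -348*348 - 70 = -121104 - 70 = -121174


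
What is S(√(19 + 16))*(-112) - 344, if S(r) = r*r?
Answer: -4264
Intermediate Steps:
S(r) = r²
S(√(19 + 16))*(-112) - 344 = (√(19 + 16))²*(-112) - 344 = (√35)²*(-112) - 344 = 35*(-112) - 344 = -3920 - 344 = -4264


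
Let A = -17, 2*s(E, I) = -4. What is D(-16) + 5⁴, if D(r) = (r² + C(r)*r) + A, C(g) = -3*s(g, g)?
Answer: 768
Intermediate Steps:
s(E, I) = -2 (s(E, I) = (½)*(-4) = -2)
C(g) = 6 (C(g) = -3*(-2) = 6)
D(r) = -17 + r² + 6*r (D(r) = (r² + 6*r) - 17 = -17 + r² + 6*r)
D(-16) + 5⁴ = (-17 + (-16)² + 6*(-16)) + 5⁴ = (-17 + 256 - 96) + 625 = 143 + 625 = 768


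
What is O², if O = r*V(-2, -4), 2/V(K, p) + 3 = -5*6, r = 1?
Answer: 4/1089 ≈ 0.0036731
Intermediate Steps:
V(K, p) = -2/33 (V(K, p) = 2/(-3 - 5*6) = 2/(-3 - 30) = 2/(-33) = 2*(-1/33) = -2/33)
O = -2/33 (O = 1*(-2/33) = -2/33 ≈ -0.060606)
O² = (-2/33)² = 4/1089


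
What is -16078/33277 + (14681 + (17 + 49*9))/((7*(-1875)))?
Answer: -714804253/436760625 ≈ -1.6366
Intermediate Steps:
-16078/33277 + (14681 + (17 + 49*9))/((7*(-1875))) = -16078*1/33277 + (14681 + (17 + 441))/(-13125) = -16078/33277 + (14681 + 458)*(-1/13125) = -16078/33277 + 15139*(-1/13125) = -16078/33277 - 15139/13125 = -714804253/436760625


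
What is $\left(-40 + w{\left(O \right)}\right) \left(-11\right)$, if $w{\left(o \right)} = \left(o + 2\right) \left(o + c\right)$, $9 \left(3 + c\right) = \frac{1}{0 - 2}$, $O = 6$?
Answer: $\frac{1628}{9} \approx 180.89$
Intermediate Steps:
$c = - \frac{55}{18}$ ($c = -3 + \frac{1}{9 \left(0 - 2\right)} = -3 + \frac{1}{9 \left(-2\right)} = -3 + \frac{1}{9} \left(- \frac{1}{2}\right) = -3 - \frac{1}{18} = - \frac{55}{18} \approx -3.0556$)
$w{\left(o \right)} = \left(2 + o\right) \left(- \frac{55}{18} + o\right)$ ($w{\left(o \right)} = \left(o + 2\right) \left(o - \frac{55}{18}\right) = \left(2 + o\right) \left(- \frac{55}{18} + o\right)$)
$\left(-40 + w{\left(O \right)}\right) \left(-11\right) = \left(-40 - \left(\frac{112}{9} - 36\right)\right) \left(-11\right) = \left(-40 - - \frac{212}{9}\right) \left(-11\right) = \left(-40 + \frac{212}{9}\right) \left(-11\right) = \left(- \frac{148}{9}\right) \left(-11\right) = \frac{1628}{9}$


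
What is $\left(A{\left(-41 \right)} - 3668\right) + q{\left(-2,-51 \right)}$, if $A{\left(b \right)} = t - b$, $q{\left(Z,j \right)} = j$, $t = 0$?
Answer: $-3678$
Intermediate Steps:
$A{\left(b \right)} = - b$ ($A{\left(b \right)} = 0 - b = - b$)
$\left(A{\left(-41 \right)} - 3668\right) + q{\left(-2,-51 \right)} = \left(\left(-1\right) \left(-41\right) - 3668\right) - 51 = \left(41 - 3668\right) - 51 = -3627 - 51 = -3678$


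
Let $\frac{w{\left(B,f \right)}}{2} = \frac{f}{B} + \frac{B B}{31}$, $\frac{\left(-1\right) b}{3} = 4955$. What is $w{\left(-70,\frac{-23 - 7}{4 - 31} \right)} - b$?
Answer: $\frac{29648683}{1953} \approx 15181.0$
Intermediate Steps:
$b = -14865$ ($b = \left(-3\right) 4955 = -14865$)
$w{\left(B,f \right)} = \frac{2 B^{2}}{31} + \frac{2 f}{B}$ ($w{\left(B,f \right)} = 2 \left(\frac{f}{B} + \frac{B B}{31}\right) = 2 \left(\frac{f}{B} + B^{2} \cdot \frac{1}{31}\right) = 2 \left(\frac{f}{B} + \frac{B^{2}}{31}\right) = 2 \left(\frac{B^{2}}{31} + \frac{f}{B}\right) = \frac{2 B^{2}}{31} + \frac{2 f}{B}$)
$w{\left(-70,\frac{-23 - 7}{4 - 31} \right)} - b = \frac{2 \left(\left(-70\right)^{3} + 31 \frac{-23 - 7}{4 - 31}\right)}{31 \left(-70\right)} - -14865 = \frac{2}{31} \left(- \frac{1}{70}\right) \left(-343000 + 31 \left(- \frac{30}{-27}\right)\right) + 14865 = \frac{2}{31} \left(- \frac{1}{70}\right) \left(-343000 + 31 \left(\left(-30\right) \left(- \frac{1}{27}\right)\right)\right) + 14865 = \frac{2}{31} \left(- \frac{1}{70}\right) \left(-343000 + 31 \cdot \frac{10}{9}\right) + 14865 = \frac{2}{31} \left(- \frac{1}{70}\right) \left(-343000 + \frac{310}{9}\right) + 14865 = \frac{2}{31} \left(- \frac{1}{70}\right) \left(- \frac{3086690}{9}\right) + 14865 = \frac{617338}{1953} + 14865 = \frac{29648683}{1953}$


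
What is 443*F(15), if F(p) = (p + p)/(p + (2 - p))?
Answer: 6645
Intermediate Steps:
F(p) = p (F(p) = (2*p)/2 = (2*p)*(1/2) = p)
443*F(15) = 443*15 = 6645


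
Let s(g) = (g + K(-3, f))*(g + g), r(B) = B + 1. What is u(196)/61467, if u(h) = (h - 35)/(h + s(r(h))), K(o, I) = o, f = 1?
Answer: 23/672905592 ≈ 3.4180e-8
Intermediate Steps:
r(B) = 1 + B
s(g) = 2*g*(-3 + g) (s(g) = (g - 3)*(g + g) = (-3 + g)*(2*g) = 2*g*(-3 + g))
u(h) = (-35 + h)/(h + 2*(1 + h)*(-2 + h)) (u(h) = (h - 35)/(h + 2*(1 + h)*(-3 + (1 + h))) = (-35 + h)/(h + 2*(1 + h)*(-2 + h)))
u(196)/61467 = ((-35 + 196)/(-4 - 1*196 + 2*196²))/61467 = (161/(-4 - 196 + 2*38416))*(1/61467) = (161/(-4 - 196 + 76832))*(1/61467) = (161/76632)*(1/61467) = 23/672905592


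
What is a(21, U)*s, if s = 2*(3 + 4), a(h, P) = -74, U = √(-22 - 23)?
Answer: -1036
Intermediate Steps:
U = 3*I*√5 (U = √(-45) = 3*I*√5 ≈ 6.7082*I)
s = 14 (s = 2*7 = 14)
a(21, U)*s = -74*14 = -1036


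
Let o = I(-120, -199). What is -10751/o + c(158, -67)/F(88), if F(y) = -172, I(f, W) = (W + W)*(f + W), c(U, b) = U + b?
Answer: -6701357/10918732 ≈ -0.61375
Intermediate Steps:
I(f, W) = 2*W*(W + f) (I(f, W) = (2*W)*(W + f) = 2*W*(W + f))
o = 126962 (o = 2*(-199)*(-199 - 120) = 2*(-199)*(-319) = 126962)
-10751/o + c(158, -67)/F(88) = -10751/126962 + (158 - 67)/(-172) = -10751*1/126962 + 91*(-1/172) = -10751/126962 - 91/172 = -6701357/10918732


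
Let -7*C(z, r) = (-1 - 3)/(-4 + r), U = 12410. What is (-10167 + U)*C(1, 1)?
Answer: -8972/21 ≈ -427.24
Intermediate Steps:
C(z, r) = 4/(7*(-4 + r)) (C(z, r) = -(-1 - 3)/(7*(-4 + r)) = -(-4)/(7*(-4 + r)) = 4/(7*(-4 + r)))
(-10167 + U)*C(1, 1) = (-10167 + 12410)*(4/(7*(-4 + 1))) = 2243*((4/7)/(-3)) = 2243*((4/7)*(-⅓)) = 2243*(-4/21) = -8972/21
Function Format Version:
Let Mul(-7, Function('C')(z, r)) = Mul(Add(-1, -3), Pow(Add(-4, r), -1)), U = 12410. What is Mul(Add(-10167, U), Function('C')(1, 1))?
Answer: Rational(-8972, 21) ≈ -427.24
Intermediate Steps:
Function('C')(z, r) = Mul(Rational(4, 7), Pow(Add(-4, r), -1)) (Function('C')(z, r) = Mul(Rational(-1, 7), Mul(Add(-1, -3), Pow(Add(-4, r), -1))) = Mul(Rational(-1, 7), Mul(-4, Pow(Add(-4, r), -1))) = Mul(Rational(4, 7), Pow(Add(-4, r), -1)))
Mul(Add(-10167, U), Function('C')(1, 1)) = Mul(Add(-10167, 12410), Mul(Rational(4, 7), Pow(Add(-4, 1), -1))) = Mul(2243, Mul(Rational(4, 7), Pow(-3, -1))) = Mul(2243, Mul(Rational(4, 7), Rational(-1, 3))) = Mul(2243, Rational(-4, 21)) = Rational(-8972, 21)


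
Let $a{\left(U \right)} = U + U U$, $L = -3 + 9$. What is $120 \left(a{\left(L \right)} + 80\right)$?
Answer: $14640$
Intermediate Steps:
$L = 6$
$a{\left(U \right)} = U + U^{2}$
$120 \left(a{\left(L \right)} + 80\right) = 120 \left(6 \left(1 + 6\right) + 80\right) = 120 \left(6 \cdot 7 + 80\right) = 120 \left(42 + 80\right) = 120 \cdot 122 = 14640$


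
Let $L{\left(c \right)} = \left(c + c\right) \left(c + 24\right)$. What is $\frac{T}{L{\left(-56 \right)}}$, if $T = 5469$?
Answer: $\frac{5469}{3584} \approx 1.5259$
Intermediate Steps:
$L{\left(c \right)} = 2 c \left(24 + c\right)$
$\frac{T}{L{\left(-56 \right)}} = \frac{5469}{2 \left(-56\right) \left(24 - 56\right)} = \frac{5469}{2 \left(-56\right) \left(-32\right)} = \frac{5469}{3584}$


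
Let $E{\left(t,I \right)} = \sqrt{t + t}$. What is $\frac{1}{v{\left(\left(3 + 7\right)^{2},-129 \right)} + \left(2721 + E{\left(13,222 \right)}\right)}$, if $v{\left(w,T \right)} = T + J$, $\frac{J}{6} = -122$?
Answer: $\frac{930}{1729787} - \frac{\sqrt{26}}{3459574} \approx 0.00053616$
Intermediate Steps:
$J = -732$ ($J = 6 \left(-122\right) = -732$)
$E{\left(t,I \right)} = \sqrt{2} \sqrt{t}$ ($E{\left(t,I \right)} = \sqrt{2 t} = \sqrt{2} \sqrt{t}$)
$v{\left(w,T \right)} = -732 + T$ ($v{\left(w,T \right)} = T - 732 = -732 + T$)
$\frac{1}{v{\left(\left(3 + 7\right)^{2},-129 \right)} + \left(2721 + E{\left(13,222 \right)}\right)} = \frac{1}{\left(-732 - 129\right) + \left(2721 + \sqrt{2} \sqrt{13}\right)} = \frac{1}{-861 + \left(2721 + \sqrt{26}\right)} = \frac{1}{1860 + \sqrt{26}}$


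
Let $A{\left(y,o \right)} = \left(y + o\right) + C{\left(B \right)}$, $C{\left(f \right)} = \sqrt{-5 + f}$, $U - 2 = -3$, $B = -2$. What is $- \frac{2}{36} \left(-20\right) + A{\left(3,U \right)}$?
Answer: $\frac{28}{9} + i \sqrt{7} \approx 3.1111 + 2.6458 i$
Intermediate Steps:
$U = -1$ ($U = 2 - 3 = -1$)
$A{\left(y,o \right)} = o + y + i \sqrt{7}$ ($A{\left(y,o \right)} = \left(y + o\right) + \sqrt{-5 - 2} = \left(o + y\right) + \sqrt{-7} = \left(o + y\right) + i \sqrt{7} = o + y + i \sqrt{7}$)
$- \frac{2}{36} \left(-20\right) + A{\left(3,U \right)} = - \frac{2}{36} \left(-20\right) + \left(-1 + 3 + i \sqrt{7}\right) = \left(-2\right) \frac{1}{36} \left(-20\right) + \left(2 + i \sqrt{7}\right) = \left(- \frac{1}{18}\right) \left(-20\right) + \left(2 + i \sqrt{7}\right) = \frac{10}{9} + \left(2 + i \sqrt{7}\right) = \frac{28}{9} + i \sqrt{7}$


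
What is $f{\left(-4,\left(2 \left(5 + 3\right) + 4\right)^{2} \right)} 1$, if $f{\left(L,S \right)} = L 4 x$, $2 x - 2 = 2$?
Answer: $-32$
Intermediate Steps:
$x = 2$ ($x = 1 + \frac{1}{2} \cdot 2 = 1 + 1 = 2$)
$f{\left(L,S \right)} = 8 L$ ($f{\left(L,S \right)} = L 4 \cdot 2 = 4 L 2 = 8 L$)
$f{\left(-4,\left(2 \left(5 + 3\right) + 4\right)^{2} \right)} 1 = 8 \left(-4\right) 1 = \left(-32\right) 1 = -32$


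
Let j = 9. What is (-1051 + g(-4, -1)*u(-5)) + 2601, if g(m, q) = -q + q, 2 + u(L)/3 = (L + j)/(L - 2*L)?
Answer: 1550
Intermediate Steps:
u(L) = -6 - 3*(9 + L)/L (u(L) = -6 + 3*((L + 9)/(L - 2*L)) = -6 + 3*((9 + L)/((-L))) = -6 + 3*((9 + L)*(-1/L)) = -6 + 3*(-(9 + L)/L) = -6 - 3*(9 + L)/L)
g(m, q) = 0
(-1051 + g(-4, -1)*u(-5)) + 2601 = (-1051 + 0*(-9 - 27/(-5))) + 2601 = (-1051 + 0*(-9 - 27*(-⅕))) + 2601 = (-1051 + 0*(-9 + 27/5)) + 2601 = (-1051 + 0*(-18/5)) + 2601 = (-1051 + 0) + 2601 = -1051 + 2601 = 1550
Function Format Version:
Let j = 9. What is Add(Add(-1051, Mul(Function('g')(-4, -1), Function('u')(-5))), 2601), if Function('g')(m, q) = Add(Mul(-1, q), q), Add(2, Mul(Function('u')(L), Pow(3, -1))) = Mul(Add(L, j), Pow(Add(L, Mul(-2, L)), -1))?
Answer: 1550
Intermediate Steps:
Function('u')(L) = Add(-6, Mul(-3, Pow(L, -1), Add(9, L))) (Function('u')(L) = Add(-6, Mul(3, Mul(Add(L, 9), Pow(Add(L, Mul(-2, L)), -1)))) = Add(-6, Mul(3, Mul(Add(9, L), Pow(Mul(-1, L), -1)))) = Add(-6, Mul(3, Mul(Add(9, L), Mul(-1, Pow(L, -1))))) = Add(-6, Mul(3, Mul(-1, Pow(L, -1), Add(9, L)))) = Add(-6, Mul(-3, Pow(L, -1), Add(9, L))))
Function('g')(m, q) = 0
Add(Add(-1051, Mul(Function('g')(-4, -1), Function('u')(-5))), 2601) = Add(Add(-1051, Mul(0, Add(-9, Mul(-27, Pow(-5, -1))))), 2601) = Add(Add(-1051, Mul(0, Add(-9, Mul(-27, Rational(-1, 5))))), 2601) = Add(Add(-1051, Mul(0, Add(-9, Rational(27, 5)))), 2601) = Add(Add(-1051, Mul(0, Rational(-18, 5))), 2601) = Add(Add(-1051, 0), 2601) = Add(-1051, 2601) = 1550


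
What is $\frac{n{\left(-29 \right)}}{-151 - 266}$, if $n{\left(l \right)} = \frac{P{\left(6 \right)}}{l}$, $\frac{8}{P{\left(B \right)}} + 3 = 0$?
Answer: $- \frac{8}{36279} \approx -0.00022051$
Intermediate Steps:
$P{\left(B \right)} = - \frac{8}{3}$ ($P{\left(B \right)} = \frac{8}{-3 + 0} = \frac{8}{-3} = 8 \left(- \frac{1}{3}\right) = - \frac{8}{3}$)
$n{\left(l \right)} = - \frac{8}{3 l}$
$\frac{n{\left(-29 \right)}}{-151 - 266} = \frac{\left(- \frac{8}{3}\right) \frac{1}{-29}}{-151 - 266} = \frac{\left(- \frac{8}{3}\right) \left(- \frac{1}{29}\right)}{-417} = \frac{8}{87} \left(- \frac{1}{417}\right) = - \frac{8}{36279}$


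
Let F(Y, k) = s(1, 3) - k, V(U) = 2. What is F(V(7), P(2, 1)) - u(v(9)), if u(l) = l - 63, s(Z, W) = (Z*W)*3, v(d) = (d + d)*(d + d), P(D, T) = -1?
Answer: -251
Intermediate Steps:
v(d) = 4*d**2 (v(d) = (2*d)*(2*d) = 4*d**2)
s(Z, W) = 3*W*Z (s(Z, W) = (W*Z)*3 = 3*W*Z)
u(l) = -63 + l
F(Y, k) = 9 - k (F(Y, k) = 3*3*1 - k = 9 - k)
F(V(7), P(2, 1)) - u(v(9)) = (9 - 1*(-1)) - (-63 + 4*9**2) = (9 + 1) - (-63 + 4*81) = 10 - (-63 + 324) = 10 - 1*261 = 10 - 261 = -251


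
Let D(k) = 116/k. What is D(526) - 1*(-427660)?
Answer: 112474638/263 ≈ 4.2766e+5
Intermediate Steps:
D(526) - 1*(-427660) = 116/526 - 1*(-427660) = 116*(1/526) + 427660 = 58/263 + 427660 = 112474638/263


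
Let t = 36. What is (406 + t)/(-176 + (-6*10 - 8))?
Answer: -221/122 ≈ -1.8115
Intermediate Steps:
(406 + t)/(-176 + (-6*10 - 8)) = (406 + 36)/(-176 + (-6*10 - 8)) = 442/(-176 + (-60 - 8)) = 442/(-176 - 68) = 442/(-244) = 442*(-1/244) = -221/122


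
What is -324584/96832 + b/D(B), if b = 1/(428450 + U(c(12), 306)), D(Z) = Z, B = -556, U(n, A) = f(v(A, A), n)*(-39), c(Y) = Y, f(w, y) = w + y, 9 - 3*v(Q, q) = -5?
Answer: -1206320494813/359877338400 ≈ -3.3520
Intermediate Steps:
v(Q, q) = 14/3 (v(Q, q) = 3 - ⅓*(-5) = 3 + 5/3 = 14/3)
U(n, A) = -182 - 39*n (U(n, A) = (14/3 + n)*(-39) = -182 - 39*n)
b = 1/427800 (b = 1/(428450 + (-182 - 39*12)) = 1/(428450 + (-182 - 468)) = 1/(428450 - 650) = 1/427800 ≈ 2.3375e-6)
-324584/96832 + b/D(B) = -324584/96832 + (1/427800)/(-556) = -324584*1/96832 + (1/427800)*(-1/556) = -40573/12104 - 1/237856800 = -1206320494813/359877338400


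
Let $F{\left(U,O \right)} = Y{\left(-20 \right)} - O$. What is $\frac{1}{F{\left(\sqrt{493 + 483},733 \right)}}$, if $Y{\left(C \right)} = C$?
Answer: $- \frac{1}{753} \approx -0.001328$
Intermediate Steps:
$F{\left(U,O \right)} = -20 - O$
$\frac{1}{F{\left(\sqrt{493 + 483},733 \right)}} = \frac{1}{-20 - 733} = \frac{1}{-753} = - \frac{1}{753}$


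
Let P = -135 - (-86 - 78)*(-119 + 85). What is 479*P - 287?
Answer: -2735856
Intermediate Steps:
P = -5711 (P = -135 - (-164)*(-34) = -135 - 1*5576 = -135 - 5576 = -5711)
479*P - 287 = 479*(-5711) - 287 = -2735569 - 287 = -2735856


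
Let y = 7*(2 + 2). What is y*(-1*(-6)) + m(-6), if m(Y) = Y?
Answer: 162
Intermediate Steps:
y = 28 (y = 7*4 = 28)
y*(-1*(-6)) + m(-6) = 28*(-1*(-6)) - 6 = 28*6 - 6 = 168 - 6 = 162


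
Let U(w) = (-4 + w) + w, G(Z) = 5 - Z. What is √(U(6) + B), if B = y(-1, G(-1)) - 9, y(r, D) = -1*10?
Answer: I*√11 ≈ 3.3166*I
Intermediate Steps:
y(r, D) = -10
U(w) = -4 + 2*w
B = -19 (B = -10 - 9 = -19)
√(U(6) + B) = √((-4 + 2*6) - 19) = √((-4 + 12) - 19) = √(8 - 19) = √(-11) = I*√11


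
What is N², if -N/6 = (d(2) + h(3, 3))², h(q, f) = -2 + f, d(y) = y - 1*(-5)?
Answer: 147456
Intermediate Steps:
d(y) = 5 + y (d(y) = y + 5 = 5 + y)
N = -384 (N = -6*((5 + 2) + (-2 + 3))² = -6*(7 + 1)² = -6*8² = -6*64 = -384)
N² = (-384)² = 147456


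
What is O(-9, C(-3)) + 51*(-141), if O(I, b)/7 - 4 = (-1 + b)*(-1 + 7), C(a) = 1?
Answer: -7163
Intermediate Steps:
O(I, b) = -14 + 42*b (O(I, b) = 28 + 7*((-1 + b)*(-1 + 7)) = 28 + 7*((-1 + b)*6) = 28 + 7*(-6 + 6*b) = 28 + (-42 + 42*b) = -14 + 42*b)
O(-9, C(-3)) + 51*(-141) = (-14 + 42*1) + 51*(-141) = (-14 + 42) - 7191 = 28 - 7191 = -7163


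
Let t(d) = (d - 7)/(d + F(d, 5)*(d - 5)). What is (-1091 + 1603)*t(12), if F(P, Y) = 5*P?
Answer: 160/27 ≈ 5.9259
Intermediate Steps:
t(d) = (-7 + d)/(d + 5*d*(-5 + d)) (t(d) = (d - 7)/(d + (5*d)*(d - 5)) = (-7 + d)/(d + (5*d)*(-5 + d)) = (-7 + d)/(d + 5*d*(-5 + d)))
(-1091 + 1603)*t(12) = (-1091 + 1603)*((-7 + 12)/(12*(-24 + 5*12))) = 512*((1/12)*5/(-24 + 60)) = 512*((1/12)*5/36) = 512*((1/12)*(1/36)*5) = 512*(5/432) = 160/27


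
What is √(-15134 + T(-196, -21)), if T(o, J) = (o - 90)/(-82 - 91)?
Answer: 2*I*√113224002/173 ≈ 123.01*I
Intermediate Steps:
T(o, J) = 90/173 - o/173 (T(o, J) = (-90 + o)/(-173) = (-90 + o)*(-1/173) = 90/173 - o/173)
√(-15134 + T(-196, -21)) = √(-15134 + (90/173 - 1/173*(-196))) = √(-15134 + (90/173 + 196/173)) = √(-15134 + 286/173) = √(-2617896/173) = 2*I*√113224002/173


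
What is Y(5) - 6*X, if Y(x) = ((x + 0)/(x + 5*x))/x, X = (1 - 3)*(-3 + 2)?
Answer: -359/30 ≈ -11.967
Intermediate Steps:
X = 2 (X = -2*(-1) = 2)
Y(x) = 1/(6*x) (Y(x) = (x/((6*x)))/x = (x*(1/(6*x)))/x = 1/(6*x))
Y(5) - 6*X = (1/6)/5 - 6*2 = (1/6)*(1/5) - 12 = 1/30 - 12 = -359/30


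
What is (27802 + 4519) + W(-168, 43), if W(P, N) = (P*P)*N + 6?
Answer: 1245959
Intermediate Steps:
W(P, N) = 6 + N*P² (W(P, N) = P²*N + 6 = N*P² + 6 = 6 + N*P²)
(27802 + 4519) + W(-168, 43) = (27802 + 4519) + (6 + 43*(-168)²) = 32321 + (6 + 43*28224) = 32321 + (6 + 1213632) = 32321 + 1213638 = 1245959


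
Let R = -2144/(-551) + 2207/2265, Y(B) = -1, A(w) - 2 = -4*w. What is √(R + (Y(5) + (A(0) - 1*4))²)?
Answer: 4*√1349755678830/1248015 ≈ 3.7236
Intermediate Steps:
A(w) = 2 - 4*w
R = 6072217/1248015 (R = -2144*(-1/551) + 2207*(1/2265) = 2144/551 + 2207/2265 = 6072217/1248015 ≈ 4.8655)
√(R + (Y(5) + (A(0) - 1*4))²) = √(6072217/1248015 + (-1 + ((2 - 4*0) - 1*4))²) = √(6072217/1248015 + (-1 + ((2 + 0) - 4))²) = √(6072217/1248015 + (-1 + (2 - 4))²) = √(6072217/1248015 + (-1 - 2)²) = √(6072217/1248015 + (-3)²) = √(6072217/1248015 + 9) = √(17304352/1248015) = 4*√1349755678830/1248015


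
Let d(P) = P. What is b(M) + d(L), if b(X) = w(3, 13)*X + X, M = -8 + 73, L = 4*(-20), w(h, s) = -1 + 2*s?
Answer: 1610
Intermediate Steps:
L = -80
M = 65
b(X) = 26*X (b(X) = (-1 + 2*13)*X + X = (-1 + 26)*X + X = 25*X + X = 26*X)
b(M) + d(L) = 26*65 - 80 = 1690 - 80 = 1610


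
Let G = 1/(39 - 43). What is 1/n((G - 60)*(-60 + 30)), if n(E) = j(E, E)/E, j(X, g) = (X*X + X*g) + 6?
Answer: 1205/4356079 ≈ 0.00027662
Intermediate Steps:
j(X, g) = 6 + X² + X*g (j(X, g) = (X² + X*g) + 6 = 6 + X² + X*g)
G = -¼ (G = 1/(-4) = -¼ ≈ -0.25000)
n(E) = (6 + 2*E²)/E (n(E) = (6 + E² + E*E)/E = (6 + E² + E²)/E = (6 + 2*E²)/E)
1/n((G - 60)*(-60 + 30)) = 1/(2*((-¼ - 60)*(-60 + 30)) + 6/(((-¼ - 60)*(-60 + 30)))) = 1/(2*(-241/4*(-30)) + 6/((-241/4*(-30)))) = 1/(2*(3615/2) + 6/(3615/2)) = 1/(3615 + 6*(2/3615)) = 1/(3615 + 4/1205) = 1/(4356079/1205) = 1205/4356079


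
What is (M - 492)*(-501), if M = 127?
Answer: 182865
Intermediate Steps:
(M - 492)*(-501) = (127 - 492)*(-501) = -365*(-501) = 182865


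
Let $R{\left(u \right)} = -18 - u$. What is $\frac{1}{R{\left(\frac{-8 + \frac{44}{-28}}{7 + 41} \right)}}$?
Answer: $- \frac{336}{5981} \approx -0.056178$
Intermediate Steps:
$\frac{1}{R{\left(\frac{-8 + \frac{44}{-28}}{7 + 41} \right)}} = \frac{1}{-18 - \frac{-8 + \frac{44}{-28}}{7 + 41}} = \frac{1}{-18 - \frac{-8 + 44 \left(- \frac{1}{28}\right)}{48}} = \frac{1}{-18 - \left(-8 - \frac{11}{7}\right) \frac{1}{48}} = \frac{1}{-18 - \left(- \frac{67}{7}\right) \frac{1}{48}} = \frac{1}{-18 - - \frac{67}{336}} = \frac{1}{-18 + \frac{67}{336}} = \frac{1}{- \frac{5981}{336}} = - \frac{336}{5981}$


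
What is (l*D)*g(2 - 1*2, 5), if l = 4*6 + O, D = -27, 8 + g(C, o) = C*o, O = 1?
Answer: 5400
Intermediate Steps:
g(C, o) = -8 + C*o
l = 25 (l = 4*6 + 1 = 24 + 1 = 25)
(l*D)*g(2 - 1*2, 5) = (25*(-27))*(-8 + (2 - 1*2)*5) = -675*(-8 + (2 - 2)*5) = -675*(-8 + 0*5) = -675*(-8 + 0) = -675*(-8) = 5400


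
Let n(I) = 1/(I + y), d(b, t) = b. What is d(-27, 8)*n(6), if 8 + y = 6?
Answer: -27/4 ≈ -6.7500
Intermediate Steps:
y = -2 (y = -8 + 6 = -2)
n(I) = 1/(-2 + I) (n(I) = 1/(I - 2) = 1/(-2 + I))
d(-27, 8)*n(6) = -27/(-2 + 6) = -27/4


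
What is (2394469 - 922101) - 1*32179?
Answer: 1440189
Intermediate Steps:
(2394469 - 922101) - 1*32179 = 1472368 - 32179 = 1440189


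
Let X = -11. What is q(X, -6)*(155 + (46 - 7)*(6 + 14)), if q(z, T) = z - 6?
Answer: -15895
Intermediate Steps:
q(z, T) = -6 + z
q(X, -6)*(155 + (46 - 7)*(6 + 14)) = (-6 - 11)*(155 + (46 - 7)*(6 + 14)) = -17*(155 + 39*20) = -17*(155 + 780) = -17*935 = -15895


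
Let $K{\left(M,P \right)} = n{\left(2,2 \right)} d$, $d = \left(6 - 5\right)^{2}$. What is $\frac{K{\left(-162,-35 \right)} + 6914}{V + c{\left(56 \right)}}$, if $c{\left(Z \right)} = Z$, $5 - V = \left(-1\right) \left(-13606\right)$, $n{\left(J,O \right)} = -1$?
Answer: $- \frac{6913}{13545} \approx -0.51037$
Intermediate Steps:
$V = -13601$ ($V = 5 - \left(-1\right) \left(-13606\right) = 5 - 13606 = -13601$)
$d = 1$ ($d = 1^{2} = 1$)
$K{\left(M,P \right)} = -1$ ($K{\left(M,P \right)} = \left(-1\right) 1 = -1$)
$\frac{K{\left(-162,-35 \right)} + 6914}{V + c{\left(56 \right)}} = \frac{-1 + 6914}{-13601 + 56} = \frac{6913}{-13545} = 6913 \left(- \frac{1}{13545}\right) = - \frac{6913}{13545}$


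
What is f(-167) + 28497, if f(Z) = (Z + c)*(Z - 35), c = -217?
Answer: 106065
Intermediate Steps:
f(Z) = (-217 + Z)*(-35 + Z) (f(Z) = (Z - 217)*(Z - 35) = (-217 + Z)*(-35 + Z))
f(-167) + 28497 = (7595 + (-167)² - 252*(-167)) + 28497 = (7595 + 27889 + 42084) + 28497 = 77568 + 28497 = 106065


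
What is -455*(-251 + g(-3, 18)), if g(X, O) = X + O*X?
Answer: 140140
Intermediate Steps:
-455*(-251 + g(-3, 18)) = -455*(-251 - 3*(1 + 18)) = -455*(-251 - 3*19) = -455*(-251 - 57) = -455*(-308) = 140140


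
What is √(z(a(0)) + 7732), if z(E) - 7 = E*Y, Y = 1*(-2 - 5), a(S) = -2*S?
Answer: √7739 ≈ 87.972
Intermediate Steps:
Y = -7 (Y = 1*(-7) = -7)
z(E) = 7 - 7*E (z(E) = 7 + E*(-7) = 7 - 7*E)
√(z(a(0)) + 7732) = √((7 - (-14)*0) + 7732) = √((7 - 7*0) + 7732) = √((7 + 0) + 7732) = √(7 + 7732) = √7739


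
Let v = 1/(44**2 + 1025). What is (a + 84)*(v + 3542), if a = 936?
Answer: 3565873420/987 ≈ 3.6128e+6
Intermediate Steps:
v = 1/2961 (v = 1/(1936 + 1025) = 1/2961 ≈ 0.00033772)
(a + 84)*(v + 3542) = (936 + 84)*(1/2961 + 3542) = 1020*(10487863/2961) = 3565873420/987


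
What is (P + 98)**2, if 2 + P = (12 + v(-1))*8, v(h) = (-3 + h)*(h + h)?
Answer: 65536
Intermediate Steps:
v(h) = 2*h*(-3 + h) (v(h) = (-3 + h)*(2*h) = 2*h*(-3 + h))
P = 158 (P = -2 + (12 + 2*(-1)*(-3 - 1))*8 = -2 + (12 + 2*(-1)*(-4))*8 = -2 + (12 + 8)*8 = -2 + 20*8 = -2 + 160 = 158)
(P + 98)**2 = (158 + 98)**2 = 256**2 = 65536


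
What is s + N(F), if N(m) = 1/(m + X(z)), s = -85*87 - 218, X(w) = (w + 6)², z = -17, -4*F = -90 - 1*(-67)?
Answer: -3859787/507 ≈ -7613.0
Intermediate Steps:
F = 23/4 (F = -(-90 - 1*(-67))/4 = -(-90 + 67)/4 = -¼*(-23) = 23/4 ≈ 5.7500)
X(w) = (6 + w)²
s = -7613 (s = -7395 - 218 = -7613)
N(m) = 1/(121 + m) (N(m) = 1/(m + (6 - 17)²) = 1/(m + (-11)²) = 1/(m + 121) = 1/(121 + m))
s + N(F) = -7613 + 1/(121 + 23/4) = -7613 + 1/(507/4) = -7613 + 4/507 = -3859787/507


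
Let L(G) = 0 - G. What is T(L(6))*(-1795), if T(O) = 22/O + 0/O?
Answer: 19745/3 ≈ 6581.7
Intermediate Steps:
L(G) = -G
T(O) = 22/O (T(O) = 22/O + 0 = 22/O)
T(L(6))*(-1795) = (22/((-1*6)))*(-1795) = (22/(-6))*(-1795) = (22*(-⅙))*(-1795) = -11/3*(-1795) = 19745/3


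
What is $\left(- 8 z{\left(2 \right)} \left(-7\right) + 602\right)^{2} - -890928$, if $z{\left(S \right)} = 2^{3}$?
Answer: $1993428$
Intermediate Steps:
$z{\left(S \right)} = 8$
$\left(- 8 z{\left(2 \right)} \left(-7\right) + 602\right)^{2} - -890928 = \left(\left(-8\right) 8 \left(-7\right) + 602\right)^{2} - -890928 = \left(\left(-64\right) \left(-7\right) + 602\right)^{2} + 890928 = \left(448 + 602\right)^{2} + 890928 = 1050^{2} + 890928 = 1102500 + 890928 = 1993428$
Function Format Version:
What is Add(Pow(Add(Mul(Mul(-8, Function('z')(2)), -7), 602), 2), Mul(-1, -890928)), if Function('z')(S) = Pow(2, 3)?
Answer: 1993428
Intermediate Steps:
Function('z')(S) = 8
Add(Pow(Add(Mul(Mul(-8, Function('z')(2)), -7), 602), 2), Mul(-1, -890928)) = Add(Pow(Add(Mul(Mul(-8, 8), -7), 602), 2), Mul(-1, -890928)) = Add(Pow(Add(Mul(-64, -7), 602), 2), 890928) = Add(Pow(Add(448, 602), 2), 890928) = Add(Pow(1050, 2), 890928) = Add(1102500, 890928) = 1993428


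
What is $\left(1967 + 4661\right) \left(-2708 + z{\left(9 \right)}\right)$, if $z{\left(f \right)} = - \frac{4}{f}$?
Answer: $- \frac{161564128}{9} \approx -1.7952 \cdot 10^{7}$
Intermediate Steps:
$\left(1967 + 4661\right) \left(-2708 + z{\left(9 \right)}\right) = \left(1967 + 4661\right) \left(-2708 - \frac{4}{9}\right) = 6628 \left(-2708 - \frac{4}{9}\right) = 6628 \left(- \frac{24376}{9}\right) = - \frac{161564128}{9}$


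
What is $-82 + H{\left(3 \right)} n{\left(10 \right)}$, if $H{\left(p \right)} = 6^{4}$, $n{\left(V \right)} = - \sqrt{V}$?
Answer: $-82 - 1296 \sqrt{10} \approx -4180.3$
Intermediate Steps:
$H{\left(p \right)} = 1296$
$-82 + H{\left(3 \right)} n{\left(10 \right)} = -82 + 1296 \left(- \sqrt{10}\right) = -82 - 1296 \sqrt{10}$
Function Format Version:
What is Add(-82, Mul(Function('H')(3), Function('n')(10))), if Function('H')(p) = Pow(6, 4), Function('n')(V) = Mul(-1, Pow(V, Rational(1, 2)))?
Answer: Add(-82, Mul(-1296, Pow(10, Rational(1, 2)))) ≈ -4180.3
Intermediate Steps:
Function('H')(p) = 1296
Add(-82, Mul(Function('H')(3), Function('n')(10))) = Add(-82, Mul(1296, Mul(-1, Pow(10, Rational(1, 2))))) = Add(-82, Mul(-1296, Pow(10, Rational(1, 2))))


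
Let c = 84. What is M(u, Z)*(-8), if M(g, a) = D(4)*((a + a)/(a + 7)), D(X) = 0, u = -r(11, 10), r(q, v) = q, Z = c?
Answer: 0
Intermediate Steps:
Z = 84
u = -11 (u = -1*11 = -11)
M(g, a) = 0 (M(g, a) = 0*((a + a)/(a + 7)) = 0*((2*a)/(7 + a)) = 0*(2*a/(7 + a)) = 0)
M(u, Z)*(-8) = 0*(-8) = 0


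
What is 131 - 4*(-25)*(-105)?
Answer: -10369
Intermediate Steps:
131 - 4*(-25)*(-105) = 131 + 100*(-105) = 131 - 10500 = -10369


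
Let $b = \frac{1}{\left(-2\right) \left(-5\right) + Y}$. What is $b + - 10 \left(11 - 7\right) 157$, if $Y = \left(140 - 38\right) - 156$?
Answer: $- \frac{276321}{44} \approx -6280.0$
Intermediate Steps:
$Y = -54$ ($Y = 102 - 156 = -54$)
$b = - \frac{1}{44}$ ($b = \frac{1}{\left(-2\right) \left(-5\right) - 54} = \frac{1}{10 - 54} = \frac{1}{-44} = - \frac{1}{44} \approx -0.022727$)
$b + - 10 \left(11 - 7\right) 157 = - \frac{1}{44} + - 10 \left(11 - 7\right) 157 = - \frac{1}{44} + \left(-10\right) 4 \cdot 157 = - \frac{1}{44} - 6280 = - \frac{276321}{44}$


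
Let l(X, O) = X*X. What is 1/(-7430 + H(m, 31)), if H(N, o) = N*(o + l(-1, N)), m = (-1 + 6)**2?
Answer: -1/6630 ≈ -0.00015083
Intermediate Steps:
l(X, O) = X**2
m = 25 (m = 5**2 = 25)
H(N, o) = N*(1 + o) (H(N, o) = N*(o + (-1)**2) = N*(o + 1) = N*(1 + o))
1/(-7430 + H(m, 31)) = 1/(-7430 + 25*(1 + 31)) = 1/(-7430 + 25*32) = 1/(-7430 + 800) = 1/(-6630) = -1/6630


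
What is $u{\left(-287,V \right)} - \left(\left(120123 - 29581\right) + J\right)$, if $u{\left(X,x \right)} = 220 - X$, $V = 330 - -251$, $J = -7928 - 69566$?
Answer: $-12541$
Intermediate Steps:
$J = -77494$ ($J = -7928 - 69566 = -77494$)
$V = 581$ ($V = 330 + 251 = 581$)
$u{\left(-287,V \right)} - \left(\left(120123 - 29581\right) + J\right) = \left(220 - -287\right) - \left(\left(120123 - 29581\right) - 77494\right) = \left(220 + 287\right) - \left(90542 - 77494\right) = 507 - 13048 = -12541$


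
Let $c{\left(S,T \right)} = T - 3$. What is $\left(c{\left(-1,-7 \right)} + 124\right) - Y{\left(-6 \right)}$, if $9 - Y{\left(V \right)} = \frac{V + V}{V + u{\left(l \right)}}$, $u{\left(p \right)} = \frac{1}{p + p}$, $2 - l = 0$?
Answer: $\frac{2463}{23} \approx 107.09$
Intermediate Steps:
$c{\left(S,T \right)} = -3 + T$ ($c{\left(S,T \right)} = T - 3 = -3 + T$)
$l = 2$ ($l = 2 - 0 = 2 + 0 = 2$)
$u{\left(p \right)} = \frac{1}{2 p}$
$Y{\left(V \right)} = 9 - \frac{2 V}{\frac{1}{4} + V}$ ($Y{\left(V \right)} = 9 - \frac{V + V}{V + \frac{1}{2 \cdot 2}} = 9 - \frac{2 V}{V + \frac{1}{2} \cdot \frac{1}{2}} = 9 - \frac{2 V}{V + \frac{1}{4}} = 9 - \frac{2 V}{\frac{1}{4} + V}$)
$\left(c{\left(-1,-7 \right)} + 124\right) - Y{\left(-6 \right)} = \left(\left(-3 - 7\right) + 124\right) - \frac{9 + 28 \left(-6\right)}{1 + 4 \left(-6\right)} = \left(-10 + 124\right) - \frac{9 - 168}{1 - 24} = 114 - \frac{1}{-23} \left(-159\right) = 114 - \left(- \frac{1}{23}\right) \left(-159\right) = 114 - \frac{159}{23} = \frac{2463}{23}$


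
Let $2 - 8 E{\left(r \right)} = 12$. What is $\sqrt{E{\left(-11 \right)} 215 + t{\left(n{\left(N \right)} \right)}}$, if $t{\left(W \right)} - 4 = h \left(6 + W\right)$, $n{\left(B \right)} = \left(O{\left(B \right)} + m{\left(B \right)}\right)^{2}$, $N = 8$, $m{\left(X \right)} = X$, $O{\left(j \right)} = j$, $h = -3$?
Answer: $\frac{3 i \sqrt{467}}{2} \approx 32.415 i$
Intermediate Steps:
$E{\left(r \right)} = - \frac{5}{4}$ ($E{\left(r \right)} = \frac{1}{4} - \frac{3}{2} = - \frac{5}{4}$)
$n{\left(B \right)} = 4 B^{2}$ ($n{\left(B \right)} = \left(B + B\right)^{2} = \left(2 B\right)^{2} = 4 B^{2}$)
$t{\left(W \right)} = -14 - 3 W$ ($t{\left(W \right)} = 4 - 3 \left(6 + W\right) = 4 - \left(18 + 3 W\right) = -14 - 3 W$)
$\sqrt{E{\left(-11 \right)} 215 + t{\left(n{\left(N \right)} \right)}} = \sqrt{\left(- \frac{5}{4}\right) 215 - \left(14 + 3 \cdot 4 \cdot 8^{2}\right)} = \sqrt{- \frac{1075}{4} - \left(14 + 3 \cdot 4 \cdot 64\right)} = \sqrt{- \frac{1075}{4} - 782} = \sqrt{- \frac{4203}{4}} = \frac{3 i \sqrt{467}}{2}$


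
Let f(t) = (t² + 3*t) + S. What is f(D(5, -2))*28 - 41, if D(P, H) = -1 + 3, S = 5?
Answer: 379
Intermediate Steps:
D(P, H) = 2
f(t) = 5 + t² + 3*t (f(t) = (t² + 3*t) + 5 = 5 + t² + 3*t)
f(D(5, -2))*28 - 41 = (5 + 2² + 3*2)*28 - 41 = (5 + 4 + 6)*28 - 41 = 15*28 - 41 = 420 - 41 = 379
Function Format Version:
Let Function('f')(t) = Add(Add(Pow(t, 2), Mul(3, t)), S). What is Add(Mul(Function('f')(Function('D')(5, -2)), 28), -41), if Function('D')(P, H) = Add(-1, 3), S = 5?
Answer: 379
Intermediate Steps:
Function('D')(P, H) = 2
Function('f')(t) = Add(5, Pow(t, 2), Mul(3, t)) (Function('f')(t) = Add(Add(Pow(t, 2), Mul(3, t)), 5) = Add(5, Pow(t, 2), Mul(3, t)))
Add(Mul(Function('f')(Function('D')(5, -2)), 28), -41) = Add(Mul(Add(5, Pow(2, 2), Mul(3, 2)), 28), -41) = Add(Mul(Add(5, 4, 6), 28), -41) = Add(Mul(15, 28), -41) = Add(420, -41) = 379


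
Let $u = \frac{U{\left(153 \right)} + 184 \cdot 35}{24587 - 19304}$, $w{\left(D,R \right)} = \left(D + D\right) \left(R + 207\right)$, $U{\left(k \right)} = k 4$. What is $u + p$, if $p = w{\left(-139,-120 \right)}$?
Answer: $- \frac{127767586}{5283} \approx -24185.0$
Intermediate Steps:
$U{\left(k \right)} = 4 k$
$w{\left(D,R \right)} = 2 D \left(207 + R\right)$
$p = -24186$ ($p = 2 \left(-139\right) \left(207 - 120\right) = 2 \left(-139\right) 87 = -24186$)
$u = \frac{7052}{5283}$ ($u = \frac{4 \cdot 153 + 184 \cdot 35}{24587 - 19304} = \frac{612 + 6440}{5283} = 7052 \cdot \frac{1}{5283} = \frac{7052}{5283} \approx 1.3348$)
$u + p = \frac{7052}{5283} - 24186 = - \frac{127767586}{5283}$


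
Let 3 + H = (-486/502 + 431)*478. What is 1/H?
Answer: 251/51593611 ≈ 4.8649e-6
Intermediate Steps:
H = 51593611/251 (H = -3 + (-486/502 + 431)*478 = -3 + (-486*1/502 + 431)*478 = -3 + (-243/251 + 431)*478 = -3 + (107938/251)*478 = -3 + 51594364/251 = 51593611/251 ≈ 2.0555e+5)
1/H = 1/(51593611/251) = 251/51593611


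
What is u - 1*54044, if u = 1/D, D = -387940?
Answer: -20965829361/387940 ≈ -54044.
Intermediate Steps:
u = -1/387940 (u = 1/(-387940) = -1/387940 ≈ -2.5777e-6)
u - 1*54044 = -1/387940 - 1*54044 = -1/387940 - 54044 = -20965829361/387940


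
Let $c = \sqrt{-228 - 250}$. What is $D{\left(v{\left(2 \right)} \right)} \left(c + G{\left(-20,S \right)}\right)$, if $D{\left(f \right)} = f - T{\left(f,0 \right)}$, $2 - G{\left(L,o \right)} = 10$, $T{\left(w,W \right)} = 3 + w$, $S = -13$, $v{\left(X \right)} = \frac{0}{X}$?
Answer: $24 - 3 i \sqrt{478} \approx 24.0 - 65.59 i$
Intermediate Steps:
$v{\left(X \right)} = 0$
$G{\left(L,o \right)} = -8$ ($G{\left(L,o \right)} = 2 - 10 = -8$)
$D{\left(f \right)} = -3$ ($D{\left(f \right)} = f - \left(3 + f\right) = -3$)
$c = i \sqrt{478}$ ($c = \sqrt{-478} = i \sqrt{478} \approx 21.863 i$)
$D{\left(v{\left(2 \right)} \right)} \left(c + G{\left(-20,S \right)}\right) = - 3 \left(i \sqrt{478} - 8\right) = - 3 \left(-8 + i \sqrt{478}\right) = 24 - 3 i \sqrt{478}$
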